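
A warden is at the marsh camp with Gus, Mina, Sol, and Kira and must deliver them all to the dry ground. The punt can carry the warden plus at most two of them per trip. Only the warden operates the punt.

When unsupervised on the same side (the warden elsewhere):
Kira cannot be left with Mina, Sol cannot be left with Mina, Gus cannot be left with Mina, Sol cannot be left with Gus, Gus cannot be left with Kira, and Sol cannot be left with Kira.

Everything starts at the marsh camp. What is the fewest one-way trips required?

Whatever the first load, the items left behind include a forbidden pair without the warden. No opening move is safe, so no plan exists.

impossible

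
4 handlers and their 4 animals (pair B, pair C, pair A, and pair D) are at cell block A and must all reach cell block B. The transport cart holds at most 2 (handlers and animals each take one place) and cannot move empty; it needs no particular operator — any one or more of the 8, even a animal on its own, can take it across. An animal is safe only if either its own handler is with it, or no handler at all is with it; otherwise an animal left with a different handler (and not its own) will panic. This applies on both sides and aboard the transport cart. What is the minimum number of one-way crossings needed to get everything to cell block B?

impossible

Following every safe sequence of crossings from the start, the most of the 8 that can be at cell block B as the transport cart arrives there on crossings 1, 3, 5 is 2, 3, 4 respectively; the best ever achieved is 4 of 8.
From crossing 7 on, no configuration arises that was not already reachable earlier: only 44 distinct safe configurations (who is on which side, and where the transport cart is) can ever be reached, none of them has everyone across, and every continuation just revisits them. So no valid plan exists.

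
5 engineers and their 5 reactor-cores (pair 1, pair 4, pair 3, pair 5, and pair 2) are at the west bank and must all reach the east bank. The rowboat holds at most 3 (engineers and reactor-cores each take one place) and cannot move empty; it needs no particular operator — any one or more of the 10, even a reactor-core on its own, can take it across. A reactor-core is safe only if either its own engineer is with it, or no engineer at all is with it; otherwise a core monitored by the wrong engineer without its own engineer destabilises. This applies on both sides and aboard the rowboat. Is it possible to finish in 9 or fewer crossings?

No

Counting alone: each trip to the east bank takes at most 3 across and each return brings at least 1 back, so after t trips out (and t−1 returns) at most 3t − (t−1) of the 10 are across; that first reaches 10 at t = 5, so at least 9 crossings are needed.
The safety rule pushes this higher. Following every safe sequence of crossings, the most of the 10 that can be at the east bank as the rowboat arrives there on crossing 9 is 9 — never all 10.
So the move cannot be finished within 9 crossings. (The shortest complete plan takes 11:)
1. engineer 1 and reactor-core 1 cross → the east bank.
2. engineer 1 crosses ← the west bank.
3. reactor-core 3, reactor-core 4, and reactor-core 5 cross → the east bank.
4. reactor-core 1 crosses ← the west bank.
5. engineer 3, engineer 4, and engineer 5 cross → the east bank.
6. engineer 4 and reactor-core 4 cross ← the west bank.
7. engineer 1, engineer 2, and engineer 4 cross → the east bank.
8. reactor-core 3 crosses ← the west bank.
9. reactor-core 1 and reactor-core 4 cross → the east bank.
10. reactor-core 1 crosses ← the west bank.
11. reactor-core 1, reactor-core 2, and reactor-core 3 cross → the east bank.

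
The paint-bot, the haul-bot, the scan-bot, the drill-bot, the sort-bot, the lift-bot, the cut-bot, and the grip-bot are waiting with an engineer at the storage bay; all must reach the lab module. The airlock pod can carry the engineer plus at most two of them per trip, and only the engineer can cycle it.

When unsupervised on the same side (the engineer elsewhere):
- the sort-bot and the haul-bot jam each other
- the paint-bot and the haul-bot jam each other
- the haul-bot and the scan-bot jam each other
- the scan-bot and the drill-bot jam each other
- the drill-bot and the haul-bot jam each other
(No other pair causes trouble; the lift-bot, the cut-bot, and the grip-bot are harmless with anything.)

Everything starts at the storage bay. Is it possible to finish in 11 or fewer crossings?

Counting alone: the engineer can take at most 2 across per trip to the lab module, so moving all 8 needs at least 4 loaded trips out, with a return between consecutive ones — at least 7 crossings.
The safety rule pushes this higher. Following every safe sequence of crossings, the most of the 8 that can be at the lab module as the airlock pod arrives there on crossings 7, 9, 11 is 5, 6, 7 respectively — never all 8.
So the move cannot be finished within 11 crossings. (The shortest complete plan takes 13:)
1. Engineer goes to the lab module with the haul-bot and the scan-bot.
2. Engineer goes back to the storage bay with the haul-bot.
3. Engineer goes to the lab module with the haul-bot and the paint-bot.
4. Engineer goes back to the storage bay with the haul-bot.
5. Engineer goes to the lab module with the haul-bot and the sort-bot.
6. Engineer goes back to the storage bay with the haul-bot.
7. Engineer goes to the lab module with the haul-bot and the lift-bot.
8. Engineer goes back to the storage bay with the haul-bot.
9. Engineer goes to the lab module with the cut-bot and the haul-bot.
10. Engineer goes back to the storage bay with the haul-bot.
11. Engineer goes to the lab module with the grip-bot and the haul-bot.
12. Engineer goes back to the storage bay with the haul-bot.
13. Engineer goes to the lab module with the drill-bot and the haul-bot.

No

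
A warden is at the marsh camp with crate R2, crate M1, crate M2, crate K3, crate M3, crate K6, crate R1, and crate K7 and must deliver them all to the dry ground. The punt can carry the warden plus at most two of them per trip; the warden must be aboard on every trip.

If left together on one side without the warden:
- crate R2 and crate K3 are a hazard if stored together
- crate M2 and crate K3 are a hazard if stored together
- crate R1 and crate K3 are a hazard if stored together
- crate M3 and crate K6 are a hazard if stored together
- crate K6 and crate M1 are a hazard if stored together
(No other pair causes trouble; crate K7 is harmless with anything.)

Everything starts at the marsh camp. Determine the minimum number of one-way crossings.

Counting alone: the warden can take at most 2 across per trip to the dry ground, so moving all 8 needs at least 4 loaded trips out, with a return between consecutive ones — at least 7 crossings.
The safety rule pushes this higher. Following every safe sequence of crossings, the most of the 8 that can be at the dry ground as the punt arrives there on crossing 7 is 7 — never all 8.
So no plan with fewer than 9 crossings exists, and this one achieves 9:
1. Warden goes to the dry ground with crate K3 and crate K6.
2. Warden goes back to the marsh camp alone.
3. Warden goes to the dry ground with crate M2 and crate R2.
4. Warden goes back to the marsh camp with crate K3.
5. Warden goes to the dry ground with crate M1 and crate R1.
6. Warden goes back to the marsh camp with crate K6.
7. Warden goes to the dry ground with crate K7 and crate M3.
8. Warden goes back to the marsh camp alone.
9. Warden goes to the dry ground with crate K3 and crate K6.

9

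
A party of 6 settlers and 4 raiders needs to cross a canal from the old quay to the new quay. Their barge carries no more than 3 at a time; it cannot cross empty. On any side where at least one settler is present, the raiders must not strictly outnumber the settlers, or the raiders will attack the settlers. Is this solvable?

Yes

1. 2 raiders → the new quay.  (the old quay: 6S 2R; the new quay: 0S 2R)
2. 1 raider ← the old quay.  (the old quay: 6S 3R; the new quay: 0S 1R)
3. 3 raiders → the new quay.  (the old quay: 6S 0R; the new quay: 0S 4R)
4. 1 raider ← the old quay.  (the old quay: 6S 1R; the new quay: 0S 3R)
5. 3 settlers → the new quay.  (the old quay: 3S 1R; the new quay: 3S 3R)
6. 1 raider ← the old quay.  (the old quay: 3S 2R; the new quay: 3S 2R)
7. 1 settler and 2 raiders → the new quay.  (the old quay: 2S 0R; the new quay: 4S 4R)
8. 1 raider ← the old quay.  (the old quay: 2S 1R; the new quay: 4S 3R)
9. 2 settlers and 1 raider → the new quay.  (the old quay: 0S 0R; the new quay: 6S 4R)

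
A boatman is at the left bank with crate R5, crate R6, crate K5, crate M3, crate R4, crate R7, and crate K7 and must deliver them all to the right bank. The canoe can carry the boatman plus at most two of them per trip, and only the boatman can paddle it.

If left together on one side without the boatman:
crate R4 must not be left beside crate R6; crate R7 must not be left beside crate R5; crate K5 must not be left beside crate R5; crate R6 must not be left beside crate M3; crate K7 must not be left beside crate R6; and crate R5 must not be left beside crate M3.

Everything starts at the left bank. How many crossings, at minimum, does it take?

Counting alone: the boatman can take at most 2 across per trip to the right bank, so moving all 7 needs at least 4 loaded trips out, with a return between consecutive ones — at least 7 crossings.
The safety rule pushes this higher. Following every safe sequence of crossings, the most of the 7 that can be at the right bank as the canoe arrives there on crossing 7 is 6 — never all 7.
So no plan with fewer than 9 crossings exists, and this one achieves 9:
1. Boatman goes to the right bank with crate R5 and crate R6.
2. Boatman goes back to the left bank alone.
3. Boatman goes to the right bank with crate K5.
4. Boatman goes back to the left bank with crate R5.
5. Boatman goes to the right bank with crate M3 and crate R7.
6. Boatman goes back to the left bank with crate R6.
7. Boatman goes to the right bank with crate K7 and crate R4.
8. Boatman goes back to the left bank alone.
9. Boatman goes to the right bank with crate R5 and crate R6.

9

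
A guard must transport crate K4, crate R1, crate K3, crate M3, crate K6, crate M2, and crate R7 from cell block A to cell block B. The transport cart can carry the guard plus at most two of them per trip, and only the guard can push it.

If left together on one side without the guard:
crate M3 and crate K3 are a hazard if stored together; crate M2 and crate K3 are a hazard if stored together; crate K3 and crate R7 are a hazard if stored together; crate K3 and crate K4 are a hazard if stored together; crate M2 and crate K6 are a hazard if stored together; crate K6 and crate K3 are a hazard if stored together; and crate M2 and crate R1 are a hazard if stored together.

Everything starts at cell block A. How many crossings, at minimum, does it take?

11

Counting alone: the guard can take at most 2 across per trip to cell block B, so moving all 7 needs at least 4 loaded trips out, with a return between consecutive ones — at least 7 crossings.
The safety rule pushes this higher. Following every safe sequence of crossings, the most of the 7 that can be at cell block B as the transport cart arrives there on crossings 7, 9 is 5, 6 respectively — never all 7.
So no plan with fewer than 11 crossings exists, and this one achieves 11:
1. Guard goes to cell block B with crate K3 and crate M2.
2. Guard goes back to cell block A with crate K3.
3. Guard goes to cell block B with crate K3 and crate K4.
4. Guard goes back to cell block A with crate K3.
5. Guard goes to cell block B with crate K3 and crate M3.
6. Guard goes back to cell block A with crate K3.
7. Guard goes to cell block B with crate K3 and crate R7.
8. Guard goes back to cell block A with crate K3.
9. Guard goes to cell block B with crate K6 and crate R1.
10. Guard goes back to cell block A with crate M2.
11. Guard goes to cell block B with crate K3 and crate M2.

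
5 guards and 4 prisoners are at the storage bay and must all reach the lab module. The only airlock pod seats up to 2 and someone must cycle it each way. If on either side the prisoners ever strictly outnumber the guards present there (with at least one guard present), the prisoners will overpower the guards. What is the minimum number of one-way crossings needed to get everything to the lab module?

Counting alone: each trip to the lab module takes at most 2 across and each return brings at least 1 back, so after t trips out (and t−1 returns) at most 2t − (t−1) of the 9 are across; that first reaches 9 at t = 8, so at least 15 crossings are needed.
The plan below uses exactly 15 crossings, so it is optimal:
1. 2 prisoners → the lab module.  (the storage bay: 5G 2P; the lab module: 0G 2P)
2. 1 prisoner ← the storage bay.  (the storage bay: 5G 3P; the lab module: 0G 1P)
3. 2 prisoners → the lab module.  (the storage bay: 5G 1P; the lab module: 0G 3P)
4. 1 prisoner ← the storage bay.  (the storage bay: 5G 2P; the lab module: 0G 2P)
5. 2 guards → the lab module.  (the storage bay: 3G 2P; the lab module: 2G 2P)
6. 1 prisoner ← the storage bay.  (the storage bay: 3G 3P; the lab module: 2G 1P)
7. 1 guard and 1 prisoner → the lab module.  (the storage bay: 2G 2P; the lab module: 3G 2P)
8. 1 guard ← the storage bay.  (the storage bay: 3G 2P; the lab module: 2G 2P)
9. 1 guard and 1 prisoner → the lab module.  (the storage bay: 2G 1P; the lab module: 3G 3P)
10. 1 prisoner ← the storage bay.  (the storage bay: 2G 2P; the lab module: 3G 2P)
11. 1 guard and 1 prisoner → the lab module.  (the storage bay: 1G 1P; the lab module: 4G 3P)
12. 1 guard ← the storage bay.  (the storage bay: 2G 1P; the lab module: 3G 3P)
13. 1 guard and 1 prisoner → the lab module.  (the storage bay: 1G 0P; the lab module: 4G 4P)
14. 1 prisoner ← the storage bay.  (the storage bay: 1G 1P; the lab module: 4G 3P)
15. 1 guard and 1 prisoner → the lab module.  (the storage bay: 0G 0P; the lab module: 5G 4P)

15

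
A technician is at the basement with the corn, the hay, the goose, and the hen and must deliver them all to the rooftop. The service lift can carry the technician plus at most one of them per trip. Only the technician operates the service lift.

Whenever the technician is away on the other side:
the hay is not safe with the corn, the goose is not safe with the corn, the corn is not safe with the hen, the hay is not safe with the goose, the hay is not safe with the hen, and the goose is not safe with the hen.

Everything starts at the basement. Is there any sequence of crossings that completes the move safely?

Whatever the first load, the items left behind include a forbidden pair without the technician. No opening move is safe, so no plan exists.

No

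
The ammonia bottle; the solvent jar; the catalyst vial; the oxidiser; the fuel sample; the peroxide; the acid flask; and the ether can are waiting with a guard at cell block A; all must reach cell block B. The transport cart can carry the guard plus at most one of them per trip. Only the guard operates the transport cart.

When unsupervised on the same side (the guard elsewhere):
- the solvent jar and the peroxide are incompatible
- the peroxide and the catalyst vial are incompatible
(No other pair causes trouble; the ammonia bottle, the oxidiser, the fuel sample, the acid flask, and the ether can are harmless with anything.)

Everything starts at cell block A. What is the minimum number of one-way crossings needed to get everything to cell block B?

Counting alone: the guard can take at most 1 across per trip to cell block B, so moving all 8 needs at least 8 loaded trips out, with a return between consecutive ones — at least 15 crossings.
The safety rule pushes this higher. Following every safe sequence of crossings, the most of the 8 that can be at cell block B as the transport cart arrives there on crossing 15 is 7 — never all 8.
So no plan with fewer than 17 crossings exists, and this one achieves 17:
1. Guard goes to cell block B with the peroxide.
2. Guard goes back to cell block A alone.
3. Guard goes to cell block B with the ammonia bottle.
4. Guard goes back to cell block A alone.
5. Guard goes to cell block B with the solvent jar.
6. Guard goes back to cell block A with the peroxide.
7. Guard goes to cell block B with the catalyst vial.
8. Guard goes back to cell block A alone.
9. Guard goes to cell block B with the oxidiser.
10. Guard goes back to cell block A alone.
11. Guard goes to cell block B with the fuel sample.
12. Guard goes back to cell block A alone.
13. Guard goes to cell block B with the acid flask.
14. Guard goes back to cell block A alone.
15. Guard goes to cell block B with the ether can.
16. Guard goes back to cell block A alone.
17. Guard goes to cell block B with the peroxide.

17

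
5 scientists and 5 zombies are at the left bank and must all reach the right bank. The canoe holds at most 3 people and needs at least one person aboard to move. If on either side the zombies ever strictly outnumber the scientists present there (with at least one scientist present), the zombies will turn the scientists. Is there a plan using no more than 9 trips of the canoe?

Counting alone: each trip to the right bank takes at most 3 across and each return brings at least 1 back, so after t trips out (and t−1 returns) at most 3t − (t−1) of the 10 are across; that first reaches 10 at t = 5, so at least 9 crossings are needed.
The safety rule pushes this higher. Following every safe sequence of crossings, the most of the 10 that can be at the right bank as the canoe arrives there on crossing 9 is 9 — never all 10.
So the move cannot be finished within 9 crossings. (The shortest complete plan takes 11:)
1. 2 zombies → the right bank.  (the left bank: 5S 3Z; the right bank: 0S 2Z)
2. 1 zombie ← the left bank.  (the left bank: 5S 4Z; the right bank: 0S 1Z)
3. 3 zombies → the right bank.  (the left bank: 5S 1Z; the right bank: 0S 4Z)
4. 1 zombie ← the left bank.  (the left bank: 5S 2Z; the right bank: 0S 3Z)
5. 3 scientists → the right bank.  (the left bank: 2S 2Z; the right bank: 3S 3Z)
6. 1 scientist and 1 zombie ← the left bank.  (the left bank: 3S 3Z; the right bank: 2S 2Z)
7. 3 scientists → the right bank.  (the left bank: 0S 3Z; the right bank: 5S 2Z)
8. 1 zombie ← the left bank.  (the left bank: 0S 4Z; the right bank: 5S 1Z)
9. 2 zombies → the right bank.  (the left bank: 0S 2Z; the right bank: 5S 3Z)
10. 1 zombie ← the left bank.  (the left bank: 0S 3Z; the right bank: 5S 2Z)
11. 3 zombies → the right bank.  (the left bank: 0S 0Z; the right bank: 5S 5Z)

No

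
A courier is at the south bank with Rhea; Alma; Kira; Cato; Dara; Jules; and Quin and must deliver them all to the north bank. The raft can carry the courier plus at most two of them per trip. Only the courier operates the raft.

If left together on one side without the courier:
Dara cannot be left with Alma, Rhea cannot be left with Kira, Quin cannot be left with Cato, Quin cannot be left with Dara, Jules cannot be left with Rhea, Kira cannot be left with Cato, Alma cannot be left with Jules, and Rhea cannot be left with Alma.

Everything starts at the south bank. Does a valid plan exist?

No

Whatever the first load, the items left behind include a forbidden pair without the courier. No opening move is safe, so no plan exists.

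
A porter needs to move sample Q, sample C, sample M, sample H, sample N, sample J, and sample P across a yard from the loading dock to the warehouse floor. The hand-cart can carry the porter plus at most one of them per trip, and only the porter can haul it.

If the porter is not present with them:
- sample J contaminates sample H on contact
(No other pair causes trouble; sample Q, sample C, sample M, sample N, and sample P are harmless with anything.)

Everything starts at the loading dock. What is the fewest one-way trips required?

Counting alone: the porter can take at most 1 across per trip to the warehouse floor, so moving all 7 needs at least 7 loaded trips out, with a return between consecutive ones — at least 13 crossings.
The plan below uses exactly 13 crossings, so it is optimal:
1. Porter goes to the warehouse floor with sample H.  [the loading dock: sample C, sample J, sample M, sample N, sample P, sample Q | the warehouse floor: sample H]
2. Porter goes back to the loading dock alone.  [the loading dock: sample C, sample J, sample M, sample N, sample P, sample Q | the warehouse floor: sample H]
3. Porter goes to the warehouse floor with sample Q.  [the loading dock: sample C, sample J, sample M, sample N, sample P | the warehouse floor: sample H, sample Q]
4. Porter goes back to the loading dock alone.  [the loading dock: sample C, sample J, sample M, sample N, sample P | the warehouse floor: sample H, sample Q]
5. Porter goes to the warehouse floor with sample C.  [the loading dock: sample J, sample M, sample N, sample P | the warehouse floor: sample C, sample H, sample Q]
6. Porter goes back to the loading dock alone.  [the loading dock: sample J, sample M, sample N, sample P | the warehouse floor: sample C, sample H, sample Q]
7. Porter goes to the warehouse floor with sample M.  [the loading dock: sample J, sample N, sample P | the warehouse floor: sample C, sample H, sample M, sample Q]
8. Porter goes back to the loading dock alone.  [the loading dock: sample J, sample N, sample P | the warehouse floor: sample C, sample H, sample M, sample Q]
9. Porter goes to the warehouse floor with sample N.  [the loading dock: sample J, sample P | the warehouse floor: sample C, sample H, sample M, sample N, sample Q]
10. Porter goes back to the loading dock alone.  [the loading dock: sample J, sample P | the warehouse floor: sample C, sample H, sample M, sample N, sample Q]
11. Porter goes to the warehouse floor with sample P.  [the loading dock: sample J | the warehouse floor: sample C, sample H, sample M, sample N, sample P, sample Q]
12. Porter goes back to the loading dock alone.  [the loading dock: sample J | the warehouse floor: sample C, sample H, sample M, sample N, sample P, sample Q]
13. Porter goes to the warehouse floor with sample J.  [the loading dock: — | the warehouse floor: sample C, sample H, sample J, sample M, sample N, sample P, sample Q]

13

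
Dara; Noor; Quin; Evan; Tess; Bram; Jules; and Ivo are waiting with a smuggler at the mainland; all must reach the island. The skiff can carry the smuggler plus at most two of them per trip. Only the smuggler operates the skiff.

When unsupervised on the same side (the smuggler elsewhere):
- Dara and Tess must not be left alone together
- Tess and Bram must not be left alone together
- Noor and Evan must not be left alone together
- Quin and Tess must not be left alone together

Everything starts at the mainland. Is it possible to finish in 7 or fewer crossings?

No

Counting alone: the smuggler can take at most 2 across per trip to the island, so moving all 8 needs at least 4 loaded trips out, with a return between consecutive ones — at least 7 crossings.
The safety rule pushes this higher. Following every safe sequence of crossings, the most of the 8 that can be at the island as the skiff arrives there on crossing 7 is 7 — never all 8.
So the move cannot be finished within 7 crossings. (The shortest complete plan takes 9:)
1. Smuggler goes to the island with Noor and Tess.  [the mainland: Bram, Dara, Evan, Ivo, Jules, Quin | the island: Noor, Tess]
2. Smuggler goes back to the mainland alone.  [the mainland: Bram, Dara, Evan, Ivo, Jules, Quin | the island: Noor, Tess]
3. Smuggler goes to the island with Dara.  [the mainland: Bram, Evan, Ivo, Jules, Quin | the island: Dara, Noor, Tess]
4. Smuggler goes back to the mainland with Tess.  [the mainland: Bram, Evan, Ivo, Jules, Quin, Tess | the island: Dara, Noor]
5. Smuggler goes to the island with Bram and Quin.  [the mainland: Evan, Ivo, Jules, Tess | the island: Bram, Dara, Noor, Quin]
6. Smuggler goes back to the mainland alone.  [the mainland: Evan, Ivo, Jules, Tess | the island: Bram, Dara, Noor, Quin]
7. Smuggler goes to the island with Ivo and Jules.  [the mainland: Evan, Tess | the island: Bram, Dara, Ivo, Jules, Noor, Quin]
8. Smuggler goes back to the mainland alone.  [the mainland: Evan, Tess | the island: Bram, Dara, Ivo, Jules, Noor, Quin]
9. Smuggler goes to the island with Evan and Tess.  [the mainland: — | the island: Bram, Dara, Evan, Ivo, Jules, Noor, Quin, Tess]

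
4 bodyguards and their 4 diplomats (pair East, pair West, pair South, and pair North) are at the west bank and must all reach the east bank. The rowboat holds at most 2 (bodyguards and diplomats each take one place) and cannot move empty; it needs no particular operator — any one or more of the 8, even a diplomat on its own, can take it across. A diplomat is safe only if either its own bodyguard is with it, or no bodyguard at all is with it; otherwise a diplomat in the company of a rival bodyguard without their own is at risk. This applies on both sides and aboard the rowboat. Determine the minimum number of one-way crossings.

Following every safe sequence of crossings from the start, the most of the 8 that can be at the east bank as the rowboat arrives there on crossings 1, 3, 5 is 2, 3, 4 respectively; the best ever achieved is 4 of 8.
From crossing 7 on, no configuration arises that was not already reachable earlier: only 44 distinct safe configurations (who is on which side, and where the rowboat is) can ever be reached, none of them has everyone across, and every continuation just revisits them. So no valid plan exists.

impossible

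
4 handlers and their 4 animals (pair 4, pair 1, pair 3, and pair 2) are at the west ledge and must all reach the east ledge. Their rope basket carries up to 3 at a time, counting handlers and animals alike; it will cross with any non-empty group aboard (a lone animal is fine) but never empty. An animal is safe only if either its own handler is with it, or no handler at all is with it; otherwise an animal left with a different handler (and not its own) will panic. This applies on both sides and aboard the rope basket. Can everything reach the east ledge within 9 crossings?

Yes

Yes — this plan uses 9 crossings (≤ 9):
1. animal 4 and handler 4 cross → the east ledge.
2. handler 4 crosses ← the west ledge.
3. animal 1, handler 1, and handler 4 cross → the east ledge.
4. animal 4 and handler 4 cross ← the west ledge.
5. handler 2, handler 3, and handler 4 cross → the east ledge.
6. animal 1 crosses ← the west ledge.
7. animal 1 and animal 4 cross → the east ledge.
8. animal 4 crosses ← the west ledge.
9. animal 2, animal 3, and animal 4 cross → the east ledge.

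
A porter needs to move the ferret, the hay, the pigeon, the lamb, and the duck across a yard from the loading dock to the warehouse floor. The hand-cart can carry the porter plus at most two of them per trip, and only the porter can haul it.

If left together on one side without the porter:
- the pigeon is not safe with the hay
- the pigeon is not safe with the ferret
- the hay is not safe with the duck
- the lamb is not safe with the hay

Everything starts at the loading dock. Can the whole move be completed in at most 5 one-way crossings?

Yes — this plan uses 5 crossings (≤ 5):
1. Porter goes to the warehouse floor with the ferret and the hay.  [the loading dock: the duck, the lamb, the pigeon | the warehouse floor: the ferret, the hay]
2. Porter goes back to the loading dock alone.  [the loading dock: the duck, the lamb, the pigeon | the warehouse floor: the ferret, the hay]
3. Porter goes to the warehouse floor with the duck and the lamb.  [the loading dock: the pigeon | the warehouse floor: the duck, the ferret, the hay, the lamb]
4. Porter goes back to the loading dock with the hay.  [the loading dock: the hay, the pigeon | the warehouse floor: the duck, the ferret, the lamb]
5. Porter goes to the warehouse floor with the hay and the pigeon.  [the loading dock: — | the warehouse floor: the duck, the ferret, the hay, the lamb, the pigeon]

Yes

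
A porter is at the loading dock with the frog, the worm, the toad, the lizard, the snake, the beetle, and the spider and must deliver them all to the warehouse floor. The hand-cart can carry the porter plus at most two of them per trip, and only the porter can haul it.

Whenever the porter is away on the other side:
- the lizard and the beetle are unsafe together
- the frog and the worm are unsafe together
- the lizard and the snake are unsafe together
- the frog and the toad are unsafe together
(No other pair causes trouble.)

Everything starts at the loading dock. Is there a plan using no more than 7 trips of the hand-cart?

Counting alone: the porter can take at most 2 across per trip to the warehouse floor, so moving all 7 needs at least 4 loaded trips out, with a return between consecutive ones — at least 7 crossings.
The safety rule pushes this higher. Following every safe sequence of crossings, the most of the 7 that can be at the warehouse floor as the hand-cart arrives there on crossing 7 is 6 — never all 7.
So the move cannot be finished within 7 crossings. (The shortest complete plan takes 9:)
1. Porter goes to the warehouse floor with the frog and the lizard.
2. Porter goes back to the loading dock alone.
3. Porter goes to the warehouse floor with the worm.
4. Porter goes back to the loading dock with the frog.
5. Porter goes to the warehouse floor with the snake and the toad.
6. Porter goes back to the loading dock with the lizard.
7. Porter goes to the warehouse floor with the beetle and the spider.
8. Porter goes back to the loading dock alone.
9. Porter goes to the warehouse floor with the frog and the lizard.

No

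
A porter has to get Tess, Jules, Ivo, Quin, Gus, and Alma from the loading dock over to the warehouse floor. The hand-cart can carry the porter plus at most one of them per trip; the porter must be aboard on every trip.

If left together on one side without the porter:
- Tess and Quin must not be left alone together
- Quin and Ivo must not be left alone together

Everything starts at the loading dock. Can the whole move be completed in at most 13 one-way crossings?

Yes — this plan uses 13 crossings (≤ 13):
1. Porter goes to the warehouse floor with Quin.  [the loading dock: Alma, Gus, Ivo, Jules, Tess | the warehouse floor: Quin]
2. Porter goes back to the loading dock alone.  [the loading dock: Alma, Gus, Ivo, Jules, Tess | the warehouse floor: Quin]
3. Porter goes to the warehouse floor with Tess.  [the loading dock: Alma, Gus, Ivo, Jules | the warehouse floor: Quin, Tess]
4. Porter goes back to the loading dock with Quin.  [the loading dock: Alma, Gus, Ivo, Jules, Quin | the warehouse floor: Tess]
5. Porter goes to the warehouse floor with Ivo.  [the loading dock: Alma, Gus, Jules, Quin | the warehouse floor: Ivo, Tess]
6. Porter goes back to the loading dock alone.  [the loading dock: Alma, Gus, Jules, Quin | the warehouse floor: Ivo, Tess]
7. Porter goes to the warehouse floor with Jules.  [the loading dock: Alma, Gus, Quin | the warehouse floor: Ivo, Jules, Tess]
8. Porter goes back to the loading dock alone.  [the loading dock: Alma, Gus, Quin | the warehouse floor: Ivo, Jules, Tess]
9. Porter goes to the warehouse floor with Gus.  [the loading dock: Alma, Quin | the warehouse floor: Gus, Ivo, Jules, Tess]
10. Porter goes back to the loading dock alone.  [the loading dock: Alma, Quin | the warehouse floor: Gus, Ivo, Jules, Tess]
11. Porter goes to the warehouse floor with Alma.  [the loading dock: Quin | the warehouse floor: Alma, Gus, Ivo, Jules, Tess]
12. Porter goes back to the loading dock alone.  [the loading dock: Quin | the warehouse floor: Alma, Gus, Ivo, Jules, Tess]
13. Porter goes to the warehouse floor with Quin.  [the loading dock: — | the warehouse floor: Alma, Gus, Ivo, Jules, Quin, Tess]

Yes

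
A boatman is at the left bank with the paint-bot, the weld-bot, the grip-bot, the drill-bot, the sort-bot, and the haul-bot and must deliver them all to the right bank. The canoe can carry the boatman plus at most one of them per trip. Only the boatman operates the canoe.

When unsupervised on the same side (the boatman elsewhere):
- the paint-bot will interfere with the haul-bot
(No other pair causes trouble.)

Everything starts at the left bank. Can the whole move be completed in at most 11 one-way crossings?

Yes — this plan uses 11 crossings (≤ 11):
1. Boatman goes to the right bank with the paint-bot.
2. Boatman goes back to the left bank alone.
3. Boatman goes to the right bank with the weld-bot.
4. Boatman goes back to the left bank alone.
5. Boatman goes to the right bank with the grip-bot.
6. Boatman goes back to the left bank alone.
7. Boatman goes to the right bank with the drill-bot.
8. Boatman goes back to the left bank alone.
9. Boatman goes to the right bank with the sort-bot.
10. Boatman goes back to the left bank alone.
11. Boatman goes to the right bank with the haul-bot.

Yes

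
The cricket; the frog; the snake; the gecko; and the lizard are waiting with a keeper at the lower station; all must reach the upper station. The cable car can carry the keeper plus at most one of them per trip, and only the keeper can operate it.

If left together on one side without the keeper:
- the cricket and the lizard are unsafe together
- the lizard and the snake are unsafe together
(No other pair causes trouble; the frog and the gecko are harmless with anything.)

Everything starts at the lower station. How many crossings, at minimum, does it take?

11

Counting alone: the keeper can take at most 1 across per trip to the upper station, so moving all 5 needs at least 5 loaded trips out, with a return between consecutive ones — at least 9 crossings.
The safety rule pushes this higher. Following every safe sequence of crossings, the most of the 5 that can be at the upper station as the cable car arrives there on crossing 9 is 4 — never all 5.
So no plan with fewer than 11 crossings exists, and this one achieves 11:
1. Keeper goes to the upper station with the lizard.  [the lower station: the cricket, the frog, the gecko, the snake | the upper station: the lizard]
2. Keeper goes back to the lower station alone.  [the lower station: the cricket, the frog, the gecko, the snake | the upper station: the lizard]
3. Keeper goes to the upper station with the cricket.  [the lower station: the frog, the gecko, the snake | the upper station: the cricket, the lizard]
4. Keeper goes back to the lower station with the lizard.  [the lower station: the frog, the gecko, the lizard, the snake | the upper station: the cricket]
5. Keeper goes to the upper station with the snake.  [the lower station: the frog, the gecko, the lizard | the upper station: the cricket, the snake]
6. Keeper goes back to the lower station alone.  [the lower station: the frog, the gecko, the lizard | the upper station: the cricket, the snake]
7. Keeper goes to the upper station with the frog.  [the lower station: the gecko, the lizard | the upper station: the cricket, the frog, the snake]
8. Keeper goes back to the lower station alone.  [the lower station: the gecko, the lizard | the upper station: the cricket, the frog, the snake]
9. Keeper goes to the upper station with the gecko.  [the lower station: the lizard | the upper station: the cricket, the frog, the gecko, the snake]
10. Keeper goes back to the lower station alone.  [the lower station: the lizard | the upper station: the cricket, the frog, the gecko, the snake]
11. Keeper goes to the upper station with the lizard.  [the lower station: — | the upper station: the cricket, the frog, the gecko, the lizard, the snake]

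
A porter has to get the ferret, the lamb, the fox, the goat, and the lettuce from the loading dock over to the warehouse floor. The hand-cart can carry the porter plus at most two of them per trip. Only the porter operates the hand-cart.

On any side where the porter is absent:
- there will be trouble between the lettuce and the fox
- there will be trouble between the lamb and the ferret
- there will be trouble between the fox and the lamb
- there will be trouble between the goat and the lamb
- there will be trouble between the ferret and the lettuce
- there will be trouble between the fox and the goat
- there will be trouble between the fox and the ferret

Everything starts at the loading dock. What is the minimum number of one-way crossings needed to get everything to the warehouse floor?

impossible

Whatever the first load, the items left behind include a forbidden pair without the porter. No opening move is safe, so no plan exists.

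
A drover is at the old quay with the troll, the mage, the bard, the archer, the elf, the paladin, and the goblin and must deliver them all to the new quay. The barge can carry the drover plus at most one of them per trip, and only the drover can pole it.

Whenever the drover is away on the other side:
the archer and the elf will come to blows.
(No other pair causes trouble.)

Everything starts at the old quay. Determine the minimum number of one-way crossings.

Counting alone: the drover can take at most 1 across per trip to the new quay, so moving all 7 needs at least 7 loaded trips out, with a return between consecutive ones — at least 13 crossings.
The plan below uses exactly 13 crossings, so it is optimal:
1. Drover goes to the new quay with the archer.  [the old quay: the bard, the elf, the goblin, the mage, the paladin, the troll | the new quay: the archer]
2. Drover goes back to the old quay alone.  [the old quay: the bard, the elf, the goblin, the mage, the paladin, the troll | the new quay: the archer]
3. Drover goes to the new quay with the troll.  [the old quay: the bard, the elf, the goblin, the mage, the paladin | the new quay: the archer, the troll]
4. Drover goes back to the old quay alone.  [the old quay: the bard, the elf, the goblin, the mage, the paladin | the new quay: the archer, the troll]
5. Drover goes to the new quay with the mage.  [the old quay: the bard, the elf, the goblin, the paladin | the new quay: the archer, the mage, the troll]
6. Drover goes back to the old quay alone.  [the old quay: the bard, the elf, the goblin, the paladin | the new quay: the archer, the mage, the troll]
7. Drover goes to the new quay with the bard.  [the old quay: the elf, the goblin, the paladin | the new quay: the archer, the bard, the mage, the troll]
8. Drover goes back to the old quay alone.  [the old quay: the elf, the goblin, the paladin | the new quay: the archer, the bard, the mage, the troll]
9. Drover goes to the new quay with the paladin.  [the old quay: the elf, the goblin | the new quay: the archer, the bard, the mage, the paladin, the troll]
10. Drover goes back to the old quay alone.  [the old quay: the elf, the goblin | the new quay: the archer, the bard, the mage, the paladin, the troll]
11. Drover goes to the new quay with the goblin.  [the old quay: the elf | the new quay: the archer, the bard, the goblin, the mage, the paladin, the troll]
12. Drover goes back to the old quay alone.  [the old quay: the elf | the new quay: the archer, the bard, the goblin, the mage, the paladin, the troll]
13. Drover goes to the new quay with the elf.  [the old quay: — | the new quay: the archer, the bard, the elf, the goblin, the mage, the paladin, the troll]

13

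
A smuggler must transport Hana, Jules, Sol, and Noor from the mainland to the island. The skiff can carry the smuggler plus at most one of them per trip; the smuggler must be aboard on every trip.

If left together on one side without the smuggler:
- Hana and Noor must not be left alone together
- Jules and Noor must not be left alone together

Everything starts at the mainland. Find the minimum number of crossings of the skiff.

9

Counting alone: the smuggler can take at most 1 across per trip to the island, so moving all 4 needs at least 4 loaded trips out, with a return between consecutive ones — at least 7 crossings.
The safety rule pushes this higher. Following every safe sequence of crossings, the most of the 4 that can be at the island as the skiff arrives there on crossing 7 is 3 — never all 4.
So no plan with fewer than 9 crossings exists, and this one achieves 9:
1. Smuggler goes to the island with Noor.
2. Smuggler goes back to the mainland alone.
3. Smuggler goes to the island with Hana.
4. Smuggler goes back to the mainland with Noor.
5. Smuggler goes to the island with Jules.
6. Smuggler goes back to the mainland alone.
7. Smuggler goes to the island with Sol.
8. Smuggler goes back to the mainland alone.
9. Smuggler goes to the island with Noor.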